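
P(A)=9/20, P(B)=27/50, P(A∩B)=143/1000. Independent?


P(A)×P(B) = 243/1000
P(A∩B) = 143/1000
Not equal → NOT independent

No, not independent


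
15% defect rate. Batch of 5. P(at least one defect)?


P(all good) = (17/20)^5 = 1419857/3200000
P(≥1 defect) = 1780143/3200000

P = 1780143/3200000 ≈ 55.63%


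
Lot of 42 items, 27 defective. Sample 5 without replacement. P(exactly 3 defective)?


Hypergeometric: C(27,3)×C(15,2)/C(42,5)
= 2925×105/850668 = 1125/3116

P(X=3) = 1125/3116 ≈ 36.10%


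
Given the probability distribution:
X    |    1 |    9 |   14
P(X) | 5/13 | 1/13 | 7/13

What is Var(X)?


E[X] = 112/13
E[X²] = 1458/13
Var(X) = E[X²] - (E[X])² = 1458/13 - 12544/169 = 6410/169

Var(X) = 6410/169 ≈ 37.9290


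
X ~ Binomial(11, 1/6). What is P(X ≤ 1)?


P(X ≤ 1) = Σ P(X=i) for i=0..1
P(X=0) = 48828125/362797056
P(X=1) = 107421875/362797056
Sum = 9765625/22674816

P(X ≤ 1) = 9765625/22674816 ≈ 43.07%


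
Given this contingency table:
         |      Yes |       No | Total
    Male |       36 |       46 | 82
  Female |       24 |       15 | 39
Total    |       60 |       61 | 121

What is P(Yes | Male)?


P(Yes | Male) = 36/(36+46) = 36/82 = 18/41

P(Yes|Male) = 18/41 ≈ 43.90%


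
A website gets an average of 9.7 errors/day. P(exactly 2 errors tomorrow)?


Poisson(λ=9.7): P(X=2) = e^(-λ)×λ^k/k!
= e^(-9.7) × 9.7^2 / 2!
≈ 6.128349505e-05 × 94.09 / 2 ≈ 0.002883

P(X=2) ≈ 0.002883 ≈ 0.29%


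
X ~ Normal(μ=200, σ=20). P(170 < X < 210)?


z₁=(170-200)/20=-1.5, z₂=(210-200)/20=0.5
P = Φ(0.5) - Φ(-1.5) = 0.691462 - 0.066807 = 0.624655 ≈ 0.6247

P(170 < X < 210) ≈ 0.6247


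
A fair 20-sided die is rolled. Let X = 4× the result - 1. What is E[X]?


E[die] = (1+20)/2 = 21/2
E[X] = 4×21/2 - 1 = 41

E[X] = 41


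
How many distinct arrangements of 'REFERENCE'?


Letters: 9, freq: {'R': 2, 'E': 4, 'F': 1, 'N': 1, 'C': 1}
9!/(2!×4!×1!×1!×1!) = 362880/48 = 7560

7560


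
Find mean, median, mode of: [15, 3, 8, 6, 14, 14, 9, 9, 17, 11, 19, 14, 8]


Sorted: [3, 6, 8, 8, 9, 9, 11, 14, 14, 14, 15, 17, 19]
Mean = 147/13
Median = 11
Freq: {15: 1, 3: 1, 8: 2, 6: 1, 14: 3, 9: 2, 17: 1, 11: 1, 19: 1}
Mode: [14]

Mean=147/13, Median=11, Mode=14


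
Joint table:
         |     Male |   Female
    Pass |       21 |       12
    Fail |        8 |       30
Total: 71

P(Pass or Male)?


P(Pass∨Male) = P(Pass) + P(Male) - P(Pass∧Male)
= (33 + 29 - 21)/71 = 41/71

P = 41/71 ≈ 57.75%


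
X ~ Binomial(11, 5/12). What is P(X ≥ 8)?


P(X ≥ 8) = Σ P(X=i) for i=8..11
P(X=8) = 7369140625/247669456896
P(X=9) = 5263671875/743008370688
P(X=10) = 751953125/743008370688
P(X=11) = 48828125/743008370688
Sum = 1173828125/30958682112

P(X ≥ 8) = 1173828125/30958682112 ≈ 3.79%


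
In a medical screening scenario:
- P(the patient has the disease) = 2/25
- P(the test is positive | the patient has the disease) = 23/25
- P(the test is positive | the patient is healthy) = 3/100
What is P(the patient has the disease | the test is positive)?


Using Bayes' theorem:
P(A|B) = P(B|A)·P(A) / P(B)

P(the test is positive) = 23/25 × 2/25 + 3/100 × 23/25
= 46/625 + 69/2500 = 253/2500

P(the patient has the disease|the test is positive) = (46/625) / (253/2500) = 8/11

P(the patient has the disease|the test is positive) = 8/11 ≈ 72.73%


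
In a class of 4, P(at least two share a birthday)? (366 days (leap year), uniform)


P(all different) = Π(366-i)/366 for i=0..3
= 0.983689
P(match) = 1 - 0.983689 = 0.016311

P ≈ 0.0163 ≈ 1.63%


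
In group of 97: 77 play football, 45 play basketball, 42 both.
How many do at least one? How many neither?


|A∪B| = 77+45-42 = 80
Neither = 97-80 = 17

At least one: 80; Neither: 17


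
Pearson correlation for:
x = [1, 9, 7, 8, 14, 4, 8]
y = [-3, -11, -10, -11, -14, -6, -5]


n=7, Σx=51, Σy=-60, Σxy=-520, Σx²=471, Σy²=608
r = (7×(-520) - 51×(-60))/√((7×471 - 51²)(7×608 - (-60)²))
= -580/√(696×656) = -580/√456576 ≈ -580/675.7041 ≈ -0.8584

r ≈ -0.8584


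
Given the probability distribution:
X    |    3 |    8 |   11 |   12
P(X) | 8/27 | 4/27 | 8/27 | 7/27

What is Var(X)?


E[X] = 76/9
E[X²] = 256/3
Var(X) = E[X²] - (E[X])² = 256/3 - 5776/81 = 1136/81

Var(X) = 1136/81 ≈ 14.0247


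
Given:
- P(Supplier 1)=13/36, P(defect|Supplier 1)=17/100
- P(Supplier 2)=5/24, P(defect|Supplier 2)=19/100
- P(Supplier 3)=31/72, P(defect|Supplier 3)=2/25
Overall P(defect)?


P(B) = Σ P(B|Aᵢ)×P(Aᵢ)
  17/100×13/36 = 221/3600
  19/100×5/24 = 19/480
  2/25×31/72 = 31/900
Sum = 13/96

P(defect) = 13/96 ≈ 13.54%


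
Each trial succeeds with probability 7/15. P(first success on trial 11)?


Geometric: P(X=11) = (1-p)^(k-1)×p = (8/15)^10×7/15 = 7516192768/8649755859375

P(X=11) = 7516192768/8649755859375 ≈ 0.09%


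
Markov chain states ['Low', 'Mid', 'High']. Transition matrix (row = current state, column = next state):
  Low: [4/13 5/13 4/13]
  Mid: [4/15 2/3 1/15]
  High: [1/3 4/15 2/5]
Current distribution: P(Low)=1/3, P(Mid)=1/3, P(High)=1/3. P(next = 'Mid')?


P(next=Mid) = Σᵢ P(now=i)×P(i→Mid)
= 1/3×5/13 + 1/3×2/3 + 1/3×4/15
= 5/39 + 2/9 + 4/45 = 257/585

P = 257/585 ≈ 0.4393


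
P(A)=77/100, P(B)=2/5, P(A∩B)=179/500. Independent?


P(A)×P(B) = 77/250
P(A∩B) = 179/500
Not equal → NOT independent

No, not independent


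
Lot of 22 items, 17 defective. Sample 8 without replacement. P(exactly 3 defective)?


Hypergeometric: C(17,3)×C(5,5)/C(22,8)
= 680×1/319770 = 4/1881

P(X=3) = 4/1881 ≈ 0.21%


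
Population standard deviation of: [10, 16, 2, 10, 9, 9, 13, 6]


Mean = 75/8
  (10-75/8)²=25/64
  (16-75/8)²=2809/64
  (2-75/8)²=3481/64
  (10-75/8)²=25/64
  (9-75/8)²=9/64
  (9-75/8)²=9/64
  (13-75/8)²=841/64
  (6-75/8)²=729/64
Σ(x-μ)² = 991/8
σ² = (991/8)/8 = 991/64

σ = √(991/64) ≈ 3.9350


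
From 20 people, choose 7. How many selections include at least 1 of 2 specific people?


Complement: C(20,7) - C(18,7) = 77520 - 31824 = 45696

45696


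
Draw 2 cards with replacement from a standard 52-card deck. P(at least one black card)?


P(not a black card) = 26/52 = 1/2
P(none in 2 draws) = (1/2)^2 = 1/4
P(≥1 black card) = 1 - 1/4 = 3/4

P = 3/4 ≈ 75.00%


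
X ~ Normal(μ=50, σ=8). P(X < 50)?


z = (50-50)/8 = 0.0
P(Z < 0.0) = 0.5000

P(X < 50) ≈ 0.5000


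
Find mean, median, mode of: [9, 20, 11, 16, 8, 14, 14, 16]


Sorted: [8, 9, 11, 14, 14, 16, 16, 20]
Mean = 108/8 = 27/2
Median = 14
Freq: {9: 1, 20: 1, 11: 1, 16: 2, 8: 1, 14: 2}
Mode: [14, 16]

Mean=27/2, Median=14, Mode=[14, 16]


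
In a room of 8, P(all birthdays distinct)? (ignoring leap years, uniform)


P(all different) = Π(365-i)/365 for i=0..7
= (365/365)×(364/365)×...×(358/365)
= 0.925665

P ≈ 0.9257 ≈ 92.57%


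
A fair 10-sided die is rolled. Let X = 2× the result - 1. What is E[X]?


E[die] = (1+10)/2 = 11/2
E[X] = 2×11/2 - 1 = 10

E[X] = 10


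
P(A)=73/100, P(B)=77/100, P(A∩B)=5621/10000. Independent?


P(A)×P(B) = 5621/10000
P(A∩B) = 5621/10000
Equal ✓ → Independent

Yes, independent


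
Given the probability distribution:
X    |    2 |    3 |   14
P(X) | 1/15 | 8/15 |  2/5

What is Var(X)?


E[X] = 22/3
E[X²] = 1252/15
Var(X) = E[X²] - (E[X])² = 1252/15 - 484/9 = 1336/45

Var(X) = 1336/45 ≈ 29.6889


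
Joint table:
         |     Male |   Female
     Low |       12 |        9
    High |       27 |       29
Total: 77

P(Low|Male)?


P(Low|Male) = 12/(12+27) = 12/39 = 4/13

P = 4/13 ≈ 30.77%


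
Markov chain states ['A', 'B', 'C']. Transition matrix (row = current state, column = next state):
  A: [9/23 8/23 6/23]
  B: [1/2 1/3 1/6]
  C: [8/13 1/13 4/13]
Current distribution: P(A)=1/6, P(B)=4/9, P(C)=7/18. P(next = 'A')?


P(next=A) = Σᵢ P(now=i)×P(i→A)
= 1/6×9/23 + 4/9×1/2 + 7/18×8/13
= 3/46 + 2/9 + 28/117 = 315/598

P = 315/598 ≈ 0.5268


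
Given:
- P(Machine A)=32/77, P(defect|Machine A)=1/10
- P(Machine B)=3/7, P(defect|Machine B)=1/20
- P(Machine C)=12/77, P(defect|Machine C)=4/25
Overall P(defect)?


P(B) = Σ P(B|Aᵢ)×P(Aᵢ)
  1/10×32/77 = 16/385
  1/20×3/7 = 3/140
  4/25×12/77 = 48/1925
Sum = 677/7700

P(defect) = 677/7700 ≈ 8.79%


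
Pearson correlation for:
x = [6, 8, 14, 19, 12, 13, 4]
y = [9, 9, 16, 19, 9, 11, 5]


n=7, Σx=76, Σy=78, Σxy=982, Σx²=986, Σy²=1006
r = (7×982 - 76×78)/√((7×986 - 76²)(7×1006 - 78²))
= 946/√(1126×958) = 946/√1078708 ≈ 946/1038.6087 ≈ 0.9108

r ≈ 0.9108


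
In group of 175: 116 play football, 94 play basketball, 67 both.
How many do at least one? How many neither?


|A∪B| = 116+94-67 = 143
Neither = 175-143 = 32

At least one: 143; Neither: 32


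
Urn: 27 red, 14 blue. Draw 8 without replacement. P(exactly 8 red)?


Hypergeometric: C(27,8)×C(14,0)/C(41,8)
= 2220075×1/95548245 = 11385/489991

P(X=8) = 11385/489991 ≈ 2.32%


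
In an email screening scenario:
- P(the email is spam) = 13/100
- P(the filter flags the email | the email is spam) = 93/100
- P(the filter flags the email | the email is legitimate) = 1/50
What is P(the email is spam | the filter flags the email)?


Using Bayes' theorem:
P(A|B) = P(B|A)·P(A) / P(B)

P(the filter flags the email) = 93/100 × 13/100 + 1/50 × 87/100
= 1209/10000 + 87/5000 = 1383/10000

P(the email is spam|the filter flags the email) = (1209/10000) / (1383/10000) = 403/461

P(the email is spam|the filter flags the email) = 403/461 ≈ 87.42%


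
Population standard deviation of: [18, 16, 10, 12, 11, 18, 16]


Mean = 101/7
  (18-101/7)²=625/49
  (16-101/7)²=121/49
  (10-101/7)²=961/49
  (12-101/7)²=289/49
  (11-101/7)²=576/49
  (18-101/7)²=625/49
  (16-101/7)²=121/49
Σ(x-μ)² = 474/7
σ² = (474/7)/7 = 474/49

σ = √(474/49) ≈ 3.1102


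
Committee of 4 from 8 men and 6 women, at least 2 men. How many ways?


Count by #men:
  2M,2W: C(8,2)×C(6,2)=420
  3M,1W: C(8,3)×C(6,1)=336
  4M,0W: C(8,4)×C(6,0)=70
Total = 826

826


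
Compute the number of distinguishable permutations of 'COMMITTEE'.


Letters: 9, freq: {'C': 1, 'O': 1, 'M': 2, 'I': 1, 'T': 2, 'E': 2}
9!/(1!×1!×2!×1!×2!×2!) = 362880/8 = 45360

45360


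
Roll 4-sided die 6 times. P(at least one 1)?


P(no 1)^6 = (3/4)^6 = 729/4096
P(≥1) = 1 - 729/4096 = 3367/4096

P = 3367/4096 ≈ 82.20%


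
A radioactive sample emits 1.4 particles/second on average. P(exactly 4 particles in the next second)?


Poisson(λ=1.4): P(X=4) = e^(-λ)×λ^k/k!
= e^(-1.4) × 1.4^4 / 4!
≈ 0.2465969639 × 3.8416 / 24 ≈ 0.039472

P(X=4) ≈ 0.039472 ≈ 3.95%


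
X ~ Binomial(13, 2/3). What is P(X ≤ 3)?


P(X ≤ 3) = Σ P(X=i) for i=0..3
P(X=0) = 1/1594323
P(X=1) = 26/1594323
P(X=2) = 104/531441
P(X=3) = 2288/1594323
Sum = 2627/1594323

P(X ≤ 3) = 2627/1594323 ≈ 0.16%


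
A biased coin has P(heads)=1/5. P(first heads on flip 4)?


Geometric: P(X=4) = (1-p)^(k-1)×p = (4/5)^3×1/5 = 64/625

P(X=4) = 64/625 ≈ 10.24%


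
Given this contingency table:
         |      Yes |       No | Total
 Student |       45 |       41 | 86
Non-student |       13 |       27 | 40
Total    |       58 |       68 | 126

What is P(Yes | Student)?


P(Yes | Student) = 45/(45+41) = 45/86

P(Yes|Student) = 45/86 ≈ 52.33%


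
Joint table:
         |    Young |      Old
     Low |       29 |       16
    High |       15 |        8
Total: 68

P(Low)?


P(Low) = (29+16)/68 = 45/68

P(Low) = 45/68 ≈ 66.18%


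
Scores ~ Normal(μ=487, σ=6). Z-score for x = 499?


z = (x - μ)/σ = (499 - 487)/6 = 2.0

z = 2.0


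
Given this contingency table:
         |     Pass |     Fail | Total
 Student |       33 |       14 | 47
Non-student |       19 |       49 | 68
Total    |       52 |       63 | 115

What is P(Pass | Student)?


P(Pass | Student) = 33/(33+14) = 33/47

P(Pass|Student) = 33/47 ≈ 70.21%


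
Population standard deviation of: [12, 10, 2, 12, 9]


Mean = 45/5 = 9
  (12-9)²=9
  (10-9)²=1
  (2-9)²=49
  (12-9)²=9
  (9-9)²=0
Σ(x-μ)² = 68
σ² = 68/5

σ = √(68/5) ≈ 3.6878


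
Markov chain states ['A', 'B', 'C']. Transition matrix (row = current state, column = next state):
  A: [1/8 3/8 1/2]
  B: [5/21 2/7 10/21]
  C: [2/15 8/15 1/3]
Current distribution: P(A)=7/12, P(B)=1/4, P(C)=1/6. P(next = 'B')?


P(next=B) = Σᵢ P(now=i)×P(i→B)
= 7/12×3/8 + 1/4×2/7 + 1/6×8/15
= 7/32 + 1/14 + 4/45 = 3821/10080

P = 3821/10080 ≈ 0.3791


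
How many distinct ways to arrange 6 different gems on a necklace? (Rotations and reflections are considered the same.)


Free circular arrangements: rotations and reflections both identified.
(n-1)!/2 = 5!/2 = 120/2 = 60

60


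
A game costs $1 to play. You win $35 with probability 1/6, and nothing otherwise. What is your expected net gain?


E[gain] = (35-1)×1/6 + (-1)×5/6
= 17/3 - 5/6 = 29/6

Expected net gain = $29/6 ≈ $4.83


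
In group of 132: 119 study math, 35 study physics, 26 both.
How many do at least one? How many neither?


|A∪B| = 119+35-26 = 128
Neither = 132-128 = 4

At least one: 128; Neither: 4


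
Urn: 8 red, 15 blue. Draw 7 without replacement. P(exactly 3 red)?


Hypergeometric: C(8,3)×C(15,4)/C(23,7)
= 56×1365/245157 = 25480/81719

P(X=3) = 25480/81719 ≈ 31.18%


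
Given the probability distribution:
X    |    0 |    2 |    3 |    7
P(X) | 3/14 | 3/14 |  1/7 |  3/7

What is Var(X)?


E[X] = 27/7
E[X²] = 162/7
Var(X) = E[X²] - (E[X])² = 162/7 - 729/49 = 405/49

Var(X) = 405/49 ≈ 8.2653


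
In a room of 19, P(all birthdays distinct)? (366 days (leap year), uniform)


P(all different) = Π(366-i)/366 for i=0..18
= (366/366)×(365/366)×...×(348/366)
= 0.621705

P ≈ 0.6217 ≈ 62.17%


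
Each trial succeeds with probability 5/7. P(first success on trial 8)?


Geometric: P(X=8) = (1-p)^(k-1)×p = (2/7)^7×5/7 = 640/5764801

P(X=8) = 640/5764801 ≈ 0.01%


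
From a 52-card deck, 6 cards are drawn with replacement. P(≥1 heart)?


P(not a heart) = 39/52 = 3/4
P(none in 6 draws) = (3/4)^6 = 729/4096
P(≥1 heart) = 1 - 729/4096 = 3367/4096

P = 3367/4096 ≈ 82.20%


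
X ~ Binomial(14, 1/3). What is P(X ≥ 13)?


P(X ≥ 13) = Σ P(X=i) for i=13..14
P(X=13) = 28/4782969
P(X=14) = 1/4782969
Sum = 29/4782969

P(X ≥ 13) = 29/4782969 ≈ 0.00%


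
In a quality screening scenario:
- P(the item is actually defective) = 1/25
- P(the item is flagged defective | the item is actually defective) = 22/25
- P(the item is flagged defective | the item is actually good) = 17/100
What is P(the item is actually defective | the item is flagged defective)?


Using Bayes' theorem:
P(A|B) = P(B|A)·P(A) / P(B)

P(the item is flagged defective) = 22/25 × 1/25 + 17/100 × 24/25
= 22/625 + 102/625 = 124/625

P(the item is actually defective|the item is flagged defective) = (22/625) / (124/625) = 11/62

P(the item is actually defective|the item is flagged defective) = 11/62 ≈ 17.74%


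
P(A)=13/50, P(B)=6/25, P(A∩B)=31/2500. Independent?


P(A)×P(B) = 39/625
P(A∩B) = 31/2500
Not equal → NOT independent

No, not independent


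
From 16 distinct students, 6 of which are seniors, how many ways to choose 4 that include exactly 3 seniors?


Choose 3 of the 6 seniors and 1 of the other 10 students:
C(6,3)×C(10,1) = 20×10 = 200

200


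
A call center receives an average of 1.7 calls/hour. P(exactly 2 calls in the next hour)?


Poisson(λ=1.7): P(X=2) = e^(-λ)×λ^k/k!
= e^(-1.7) × 1.7^2 / 2!
≈ 0.1826835241 × 2.89 / 2 ≈ 0.263978

P(X=2) ≈ 0.263978 ≈ 26.40%


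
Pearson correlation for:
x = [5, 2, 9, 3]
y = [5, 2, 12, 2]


n=4, Σx=19, Σy=21, Σxy=143, Σx²=119, Σy²=177
r = (4×143 - 19×21)/√((4×119 - 19²)(4×177 - 21²))
= 173/√(115×267) = 173/√30705 ≈ 173/175.2284 ≈ 0.9873

r ≈ 0.9873


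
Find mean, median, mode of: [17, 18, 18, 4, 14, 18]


Sorted: [4, 14, 17, 18, 18, 18]
Mean = 89/6
Median = 35/2
Freq: {17: 1, 18: 3, 4: 1, 14: 1}
Mode: [18]

Mean=89/6, Median=35/2, Mode=18


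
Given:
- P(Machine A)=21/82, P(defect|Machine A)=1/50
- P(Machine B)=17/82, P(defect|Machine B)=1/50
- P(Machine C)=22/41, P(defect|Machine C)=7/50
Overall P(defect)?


P(B) = Σ P(B|Aᵢ)×P(Aᵢ)
  1/50×21/82 = 21/4100
  1/50×17/82 = 17/4100
  7/50×22/41 = 77/1025
Sum = 173/2050

P(defect) = 173/2050 ≈ 8.44%


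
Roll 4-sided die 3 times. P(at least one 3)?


P(no 3)^3 = (3/4)^3 = 27/64
P(≥1) = 1 - 27/64 = 37/64

P = 37/64 ≈ 57.81%


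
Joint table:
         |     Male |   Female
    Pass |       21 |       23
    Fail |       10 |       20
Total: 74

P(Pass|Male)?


P(Pass|Male) = 21/(21+10) = 21/31

P = 21/31 ≈ 67.74%


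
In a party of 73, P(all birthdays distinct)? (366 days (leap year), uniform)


P(all different) = Π(366-i)/366 for i=0..72
= (366/366)×(365/366)×...×(294/366)
= 0.000449

P ≈ 0.0004 ≈ 0.04%


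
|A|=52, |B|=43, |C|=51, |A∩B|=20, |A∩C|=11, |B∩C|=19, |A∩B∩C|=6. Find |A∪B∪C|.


|A∪B∪C| = 52+43+51-20-11-19+6 = 102

|A∪B∪C| = 102


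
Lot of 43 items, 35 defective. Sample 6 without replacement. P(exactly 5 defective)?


Hypergeometric: C(35,5)×C(8,1)/C(43,6)
= 324632×8/6096454 = 185504/435461

P(X=5) = 185504/435461 ≈ 42.60%


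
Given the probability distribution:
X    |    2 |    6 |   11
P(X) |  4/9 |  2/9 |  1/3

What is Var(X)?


E[X] = 53/9
E[X²] = 451/9
Var(X) = E[X²] - (E[X])² = 451/9 - 2809/81 = 1250/81

Var(X) = 1250/81 ≈ 15.4321


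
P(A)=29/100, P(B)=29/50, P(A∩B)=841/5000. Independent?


P(A)×P(B) = 841/5000
P(A∩B) = 841/5000
Equal ✓ → Independent

Yes, independent


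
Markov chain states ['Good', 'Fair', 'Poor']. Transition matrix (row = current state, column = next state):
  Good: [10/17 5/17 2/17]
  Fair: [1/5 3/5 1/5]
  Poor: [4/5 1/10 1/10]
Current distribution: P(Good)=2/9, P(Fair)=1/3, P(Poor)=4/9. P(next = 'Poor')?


P(next=Poor) = Σᵢ P(now=i)×P(i→Poor)
= 2/9×2/17 + 1/3×1/5 + 4/9×1/10
= 4/153 + 1/15 + 2/45 = 7/51

P = 7/51 ≈ 0.1373


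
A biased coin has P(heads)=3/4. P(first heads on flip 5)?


Geometric: P(X=5) = (1-p)^(k-1)×p = (1/4)^4×3/4 = 3/1024

P(X=5) = 3/1024 ≈ 0.29%


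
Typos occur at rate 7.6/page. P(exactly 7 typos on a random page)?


Poisson(λ=7.6): P(X=7) = e^(-λ)×λ^k/k!
= e^(-7.6) × 7.6^7 / 7!
≈ 0.0005004514334 × 1464519.45718 / 5040 ≈ 0.145421

P(X=7) ≈ 0.145421 ≈ 14.54%


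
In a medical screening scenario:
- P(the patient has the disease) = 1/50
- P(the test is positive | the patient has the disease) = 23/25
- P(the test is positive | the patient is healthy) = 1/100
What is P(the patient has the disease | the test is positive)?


Using Bayes' theorem:
P(A|B) = P(B|A)·P(A) / P(B)

P(the test is positive) = 23/25 × 1/50 + 1/100 × 49/50
= 23/1250 + 49/5000 = 141/5000

P(the patient has the disease|the test is positive) = (23/1250) / (141/5000) = 92/141

P(the patient has the disease|the test is positive) = 92/141 ≈ 65.25%


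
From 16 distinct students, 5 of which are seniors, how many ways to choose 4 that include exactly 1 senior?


Choose 1 of the 5 seniors and 3 of the other 11 students:
C(5,1)×C(11,3) = 5×165 = 825

825


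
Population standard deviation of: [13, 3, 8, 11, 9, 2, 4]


Mean = 50/7
  (13-50/7)²=1681/49
  (3-50/7)²=841/49
  (8-50/7)²=36/49
  (11-50/7)²=729/49
  (9-50/7)²=169/49
  (2-50/7)²=1296/49
  (4-50/7)²=484/49
Σ(x-μ)² = 748/7
σ² = (748/7)/7 = 748/49

σ = √(748/49) ≈ 3.9071


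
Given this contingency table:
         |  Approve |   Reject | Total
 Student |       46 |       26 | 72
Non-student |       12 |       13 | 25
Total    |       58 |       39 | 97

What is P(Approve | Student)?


P(Approve | Student) = 46/(46+26) = 46/72 = 23/36

P(Approve|Student) = 23/36 ≈ 63.89%


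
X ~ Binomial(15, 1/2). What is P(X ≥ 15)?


P(X ≥ 15) = Σ P(X=i) for i=15..15
P(X=15) = 1/32768
Sum = 1/32768

P(X ≥ 15) = 1/32768 ≈ 0.00%


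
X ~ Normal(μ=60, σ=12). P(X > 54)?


z = (54-60)/12 = -0.5
P(X > 54) = 1 - P(Z ≤ -0.5) = 1 - 0.3085 = 0.6915

P(X > 54) ≈ 0.6915


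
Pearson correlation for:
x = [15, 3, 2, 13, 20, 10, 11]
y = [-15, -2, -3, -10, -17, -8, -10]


n=7, Σx=74, Σy=-65, Σxy=-897, Σx²=1028, Σy²=791
r = (7×(-897) - 74×(-65))/√((7×1028 - 74²)(7×791 - (-65)²))
= -1469/√(1720×1312) = -1469/√2256640 ≈ -1469/1502.2117 ≈ -0.9779

r ≈ -0.9779


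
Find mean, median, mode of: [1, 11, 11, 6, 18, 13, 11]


Sorted: [1, 6, 11, 11, 11, 13, 18]
Mean = 71/7
Median = 11
Freq: {1: 1, 11: 3, 6: 1, 18: 1, 13: 1}
Mode: [11]

Mean=71/7, Median=11, Mode=11


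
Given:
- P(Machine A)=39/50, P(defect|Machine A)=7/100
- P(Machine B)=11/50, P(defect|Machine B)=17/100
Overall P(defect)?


P(B) = Σ P(B|Aᵢ)×P(Aᵢ)
  7/100×39/50 = 273/5000
  17/100×11/50 = 187/5000
Sum = 23/250

P(defect) = 23/250 ≈ 9.20%


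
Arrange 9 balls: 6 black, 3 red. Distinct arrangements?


9!/(6!×3!) = 84

84


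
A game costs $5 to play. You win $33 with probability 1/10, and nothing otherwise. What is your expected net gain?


E[gain] = (33-5)×1/10 + (-5)×9/10
= 14/5 - 9/2 = -17/10

Expected net gain = $-17/10 ≈ $-1.70


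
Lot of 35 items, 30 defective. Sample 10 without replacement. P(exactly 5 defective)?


Hypergeometric: C(30,5)×C(5,5)/C(35,10)
= 142506×1/183579396 = 9/11594

P(X=5) = 9/11594 ≈ 0.08%


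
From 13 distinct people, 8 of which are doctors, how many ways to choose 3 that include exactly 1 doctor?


Choose 1 of the 8 doctors and 2 of the other 5 people:
C(8,1)×C(5,2) = 8×10 = 80

80


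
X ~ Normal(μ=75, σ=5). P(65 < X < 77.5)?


z₁=(65-75)/5=-2.0, z₂=(77.5-75)/5=0.5
P = Φ(0.5) - Φ(-2.0) = 0.691462 - 0.022750 = 0.668712 ≈ 0.6687

P(65 < X < 77.5) ≈ 0.6687


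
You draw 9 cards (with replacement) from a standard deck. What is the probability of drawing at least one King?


P(not a King) = 48/52 = 12/13
P(none in 9 draws) = (12/13)^9 = 5159780352/10604499373
P(≥1 King) = 1 - 5159780352/10604499373 = 5444719021/10604499373

P = 5444719021/10604499373 ≈ 51.34%


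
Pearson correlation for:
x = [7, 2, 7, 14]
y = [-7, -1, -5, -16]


n=4, Σx=30, Σy=-29, Σxy=-310, Σx²=298, Σy²=331
r = (4×(-310) - 30×(-29))/√((4×298 - 30²)(4×331 - (-29)²))
= -370/√(292×483) = -370/√141036 ≈ -370/375.5476 ≈ -0.9852

r ≈ -0.9852


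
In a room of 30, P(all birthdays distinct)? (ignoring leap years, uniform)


P(all different) = Π(365-i)/365 for i=0..29
= (365/365)×(364/365)×...×(336/365)
= 0.293684

P ≈ 0.2937 ≈ 29.37%


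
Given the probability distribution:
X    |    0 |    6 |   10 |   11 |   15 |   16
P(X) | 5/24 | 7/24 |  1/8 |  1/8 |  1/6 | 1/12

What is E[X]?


E[X] = Σ x·P(X=x)
= (0)×(5/24) + (6)×(7/24) + (10)×(1/8) + (11)×(1/8) + (15)×(1/6) + (16)×(1/12)
= 197/24

E[X] = 197/24


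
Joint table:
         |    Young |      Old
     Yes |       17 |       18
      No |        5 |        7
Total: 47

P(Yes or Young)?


P(Yes∨Young) = P(Yes) + P(Young) - P(Yes∧Young)
= (35 + 22 - 17)/47 = 40/47

P = 40/47 ≈ 85.11%


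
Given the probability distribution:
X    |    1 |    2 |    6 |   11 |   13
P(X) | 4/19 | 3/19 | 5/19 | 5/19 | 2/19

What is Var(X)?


E[X] = 121/19
E[X²] = 1139/19
Var(X) = E[X²] - (E[X])² = 1139/19 - 14641/361 = 7000/361

Var(X) = 7000/361 ≈ 19.3906


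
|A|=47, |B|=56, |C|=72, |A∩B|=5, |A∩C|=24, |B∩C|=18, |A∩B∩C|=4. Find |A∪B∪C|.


|A∪B∪C| = 47+56+72-5-24-18+4 = 132

|A∪B∪C| = 132


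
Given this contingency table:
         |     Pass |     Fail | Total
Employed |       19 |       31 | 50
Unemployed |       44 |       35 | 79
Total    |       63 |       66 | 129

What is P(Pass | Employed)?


P(Pass | Employed) = 19/(19+31) = 19/50

P(Pass|Employed) = 19/50 ≈ 38.00%


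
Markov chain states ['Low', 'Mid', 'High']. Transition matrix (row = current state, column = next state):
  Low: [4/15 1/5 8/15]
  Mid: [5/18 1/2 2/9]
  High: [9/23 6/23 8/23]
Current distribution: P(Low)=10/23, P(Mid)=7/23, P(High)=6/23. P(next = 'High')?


P(next=High) = Σᵢ P(now=i)×P(i→High)
= 10/23×8/15 + 7/23×2/9 + 6/23×8/23
= 16/69 + 14/207 + 48/529 = 1858/4761

P = 1858/4761 ≈ 0.3903


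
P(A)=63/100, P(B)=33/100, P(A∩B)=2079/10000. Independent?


P(A)×P(B) = 2079/10000
P(A∩B) = 2079/10000
Equal ✓ → Independent

Yes, independent


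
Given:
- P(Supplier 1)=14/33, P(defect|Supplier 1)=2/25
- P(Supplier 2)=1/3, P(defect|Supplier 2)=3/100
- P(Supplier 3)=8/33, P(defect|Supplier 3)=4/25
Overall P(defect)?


P(B) = Σ P(B|Aᵢ)×P(Aᵢ)
  2/25×14/33 = 28/825
  3/100×1/3 = 1/100
  4/25×8/33 = 32/825
Sum = 91/1100

P(defect) = 91/1100 ≈ 8.27%


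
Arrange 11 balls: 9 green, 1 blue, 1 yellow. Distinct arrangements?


11!/(9!×1!×1!) = 110

110


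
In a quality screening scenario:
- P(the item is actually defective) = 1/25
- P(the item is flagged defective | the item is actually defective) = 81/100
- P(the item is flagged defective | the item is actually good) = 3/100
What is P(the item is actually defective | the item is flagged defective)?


Using Bayes' theorem:
P(A|B) = P(B|A)·P(A) / P(B)

P(the item is flagged defective) = 81/100 × 1/25 + 3/100 × 24/25
= 81/2500 + 18/625 = 153/2500

P(the item is actually defective|the item is flagged defective) = (81/2500) / (153/2500) = 9/17

P(the item is actually defective|the item is flagged defective) = 9/17 ≈ 52.94%


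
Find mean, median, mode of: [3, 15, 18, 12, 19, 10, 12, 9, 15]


Sorted: [3, 9, 10, 12, 12, 15, 15, 18, 19]
Mean = 113/9
Median = 12
Freq: {3: 1, 15: 2, 18: 1, 12: 2, 19: 1, 10: 1, 9: 1}
Mode: [12, 15]

Mean=113/9, Median=12, Mode=[12, 15]


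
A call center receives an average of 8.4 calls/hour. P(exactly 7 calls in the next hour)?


Poisson(λ=8.4): P(X=7) = e^(-λ)×λ^k/k!
= e^(-8.4) × 8.4^7 / 7!
≈ 0.0002248673242 × 2950903.46557 / 5040 ≈ 0.131659

P(X=7) ≈ 0.131659 ≈ 13.17%


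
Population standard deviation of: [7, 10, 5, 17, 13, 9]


Mean = 61/6
  (7-61/6)²=361/36
  (10-61/6)²=1/36
  (5-61/6)²=961/36
  (17-61/6)²=1681/36
  (13-61/6)²=289/36
  (9-61/6)²=49/36
Σ(x-μ)² = 557/6
σ² = (557/6)/6 = 557/36

σ = √(557/36) ≈ 3.9335


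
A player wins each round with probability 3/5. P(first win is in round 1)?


Geometric: P(X=1) = (1-p)^(k-1)×p = (2/5)^0×3/5 = 3/5

P(X=1) = 3/5 ≈ 60.00%


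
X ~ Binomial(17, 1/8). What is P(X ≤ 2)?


P(X ≤ 2) = Σ P(X=i) for i=0..2
P(X=0) = 232630513987207/2251799813685248
P(X=1) = 564959819683217/2251799813685248
P(X=2) = 80708545669031/281474976710656
Sum = 90203668688917/140737488355328

P(X ≤ 2) = 90203668688917/140737488355328 ≈ 64.09%


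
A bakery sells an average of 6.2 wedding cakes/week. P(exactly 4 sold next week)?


Poisson(λ=6.2): P(X=4) = e^(-λ)×λ^k/k!
= e^(-6.2) × 6.2^4 / 4!
≈ 0.002029430636 × 1477.6336 / 24 ≈ 0.124948

P(X=4) ≈ 0.124948 ≈ 12.49%


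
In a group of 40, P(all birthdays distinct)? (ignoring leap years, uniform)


P(all different) = Π(365-i)/365 for i=0..39
= (365/365)×(364/365)×...×(326/365)
= 0.108768

P ≈ 0.1088 ≈ 10.88%


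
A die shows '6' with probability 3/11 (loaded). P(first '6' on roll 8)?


Geometric: P(X=8) = (1-p)^(k-1)×p = (8/11)^7×3/11 = 6291456/214358881

P(X=8) = 6291456/214358881 ≈ 2.94%


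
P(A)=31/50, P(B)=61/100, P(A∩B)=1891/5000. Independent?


P(A)×P(B) = 1891/5000
P(A∩B) = 1891/5000
Equal ✓ → Independent

Yes, independent


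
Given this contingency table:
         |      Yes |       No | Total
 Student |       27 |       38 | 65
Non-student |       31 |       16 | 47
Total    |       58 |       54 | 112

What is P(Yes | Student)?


P(Yes | Student) = 27/(27+38) = 27/65

P(Yes|Student) = 27/65 ≈ 41.54%


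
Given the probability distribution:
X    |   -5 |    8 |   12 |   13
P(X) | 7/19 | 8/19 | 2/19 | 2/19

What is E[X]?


E[X] = Σ x·P(X=x)
= (-5)×(7/19) + (8)×(8/19) + (12)×(2/19) + (13)×(2/19)
= 79/19

E[X] = 79/19


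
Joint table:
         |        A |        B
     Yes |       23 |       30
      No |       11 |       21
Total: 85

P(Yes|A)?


P(Yes|A) = 23/(23+11) = 23/34

P = 23/34 ≈ 67.65%


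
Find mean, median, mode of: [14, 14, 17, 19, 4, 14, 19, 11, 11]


Sorted: [4, 11, 11, 14, 14, 14, 17, 19, 19]
Mean = 123/9 = 41/3
Median = 14
Freq: {14: 3, 17: 1, 19: 2, 4: 1, 11: 2}
Mode: [14]

Mean=41/3, Median=14, Mode=14


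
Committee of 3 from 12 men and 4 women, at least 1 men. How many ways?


Count by #men:
  1M,2W: C(12,1)×C(4,2)=72
  2M,1W: C(12,2)×C(4,1)=264
  3M,0W: C(12,3)×C(4,0)=220
Total = 556

556


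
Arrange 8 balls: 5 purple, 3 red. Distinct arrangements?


8!/(5!×3!) = 56

56


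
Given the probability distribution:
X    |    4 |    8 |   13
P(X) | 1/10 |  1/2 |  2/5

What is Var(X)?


E[X] = 48/5
E[X²] = 506/5
Var(X) = E[X²] - (E[X])² = 506/5 - 2304/25 = 226/25

Var(X) = 226/25 ≈ 9.0400


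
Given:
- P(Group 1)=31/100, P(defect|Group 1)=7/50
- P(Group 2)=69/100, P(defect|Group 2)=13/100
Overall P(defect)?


P(B) = Σ P(B|Aᵢ)×P(Aᵢ)
  7/50×31/100 = 217/5000
  13/100×69/100 = 897/10000
Sum = 1331/10000

P(defect) = 1331/10000 ≈ 13.31%


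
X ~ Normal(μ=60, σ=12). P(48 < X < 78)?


z₁=(48-60)/12=-1.0, z₂=(78-60)/12=1.5
P = Φ(1.5) - Φ(-1.0) = 0.933193 - 0.158655 = 0.774538 ≈ 0.7745

P(48 < X < 78) ≈ 0.7745


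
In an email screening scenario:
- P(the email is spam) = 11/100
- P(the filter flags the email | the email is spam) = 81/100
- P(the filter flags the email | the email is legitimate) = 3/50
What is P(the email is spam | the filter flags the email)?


Using Bayes' theorem:
P(A|B) = P(B|A)·P(A) / P(B)

P(the filter flags the email) = 81/100 × 11/100 + 3/50 × 89/100
= 891/10000 + 267/5000 = 57/400

P(the email is spam|the filter flags the email) = (891/10000) / (57/400) = 297/475

P(the email is spam|the filter flags the email) = 297/475 ≈ 62.53%


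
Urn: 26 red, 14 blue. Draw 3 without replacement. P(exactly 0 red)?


Hypergeometric: C(26,0)×C(14,3)/C(40,3)
= 1×364/9880 = 7/190

P(X=0) = 7/190 ≈ 3.68%


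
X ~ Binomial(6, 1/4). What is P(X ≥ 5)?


P(X ≥ 5) = Σ P(X=i) for i=5..6
P(X=5) = 9/2048
P(X=6) = 1/4096
Sum = 19/4096

P(X ≥ 5) = 19/4096 ≈ 0.46%


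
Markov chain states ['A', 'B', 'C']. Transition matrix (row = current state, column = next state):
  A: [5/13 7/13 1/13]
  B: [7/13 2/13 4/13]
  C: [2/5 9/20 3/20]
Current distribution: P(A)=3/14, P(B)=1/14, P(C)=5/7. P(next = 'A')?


P(next=A) = Σᵢ P(now=i)×P(i→A)
= 3/14×5/13 + 1/14×7/13 + 5/7×2/5
= 15/182 + 1/26 + 2/7 = 37/91

P = 37/91 ≈ 0.4066


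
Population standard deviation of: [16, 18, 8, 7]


Mean = 49/4
  (16-49/4)²=225/16
  (18-49/4)²=529/16
  (8-49/4)²=289/16
  (7-49/4)²=441/16
Σ(x-μ)² = 371/4
σ² = (371/4)/4 = 371/16

σ = √(371/16) ≈ 4.8153


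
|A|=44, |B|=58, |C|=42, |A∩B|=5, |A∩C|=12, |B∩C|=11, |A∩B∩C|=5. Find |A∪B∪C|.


|A∪B∪C| = 44+58+42-5-12-11+5 = 121

|A∪B∪C| = 121


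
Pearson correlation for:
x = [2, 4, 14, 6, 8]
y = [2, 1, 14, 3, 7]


n=5, Σx=34, Σy=27, Σxy=278, Σx²=316, Σy²=259
r = (5×278 - 34×27)/√((5×316 - 34²)(5×259 - 27²))
= 472/√(424×566) = 472/√239984 ≈ 472/489.8816 ≈ 0.9635

r ≈ 0.9635


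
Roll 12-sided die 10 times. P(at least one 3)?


P(no 3)^10 = (11/12)^10 = 25937424601/61917364224
P(≥1) = 1 - 25937424601/61917364224 = 35979939623/61917364224

P = 35979939623/61917364224 ≈ 58.11%


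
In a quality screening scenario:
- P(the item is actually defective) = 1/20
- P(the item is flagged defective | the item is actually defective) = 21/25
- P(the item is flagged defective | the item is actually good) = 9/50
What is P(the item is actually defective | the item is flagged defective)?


Using Bayes' theorem:
P(A|B) = P(B|A)·P(A) / P(B)

P(the item is flagged defective) = 21/25 × 1/20 + 9/50 × 19/20
= 21/500 + 171/1000 = 213/1000

P(the item is actually defective|the item is flagged defective) = (21/500) / (213/1000) = 14/71

P(the item is actually defective|the item is flagged defective) = 14/71 ≈ 19.72%


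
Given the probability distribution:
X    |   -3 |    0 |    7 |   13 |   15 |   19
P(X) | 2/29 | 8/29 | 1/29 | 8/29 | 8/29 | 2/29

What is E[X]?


E[X] = Σ x·P(X=x)
= (-3)×(2/29) + (0)×(8/29) + (7)×(1/29) + (13)×(8/29) + (15)×(8/29) + (19)×(2/29)
= 263/29

E[X] = 263/29


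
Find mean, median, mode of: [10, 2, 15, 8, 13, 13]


Sorted: [2, 8, 10, 13, 13, 15]
Mean = 61/6
Median = 23/2
Freq: {10: 1, 2: 1, 15: 1, 8: 1, 13: 2}
Mode: [13]

Mean=61/6, Median=23/2, Mode=13


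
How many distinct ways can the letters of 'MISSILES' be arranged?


Letters: 8, freq: {'M': 1, 'I': 2, 'S': 3, 'L': 1, 'E': 1}
8!/(1!×2!×3!×1!×1!) = 40320/12 = 3360

3360


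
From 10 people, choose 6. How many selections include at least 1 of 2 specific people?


Complement: C(10,6) - C(8,6) = 210 - 28 = 182

182


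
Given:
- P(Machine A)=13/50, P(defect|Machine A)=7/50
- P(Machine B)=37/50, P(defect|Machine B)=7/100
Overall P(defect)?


P(B) = Σ P(B|Aᵢ)×P(Aᵢ)
  7/50×13/50 = 91/2500
  7/100×37/50 = 259/5000
Sum = 441/5000

P(defect) = 441/5000 ≈ 8.82%


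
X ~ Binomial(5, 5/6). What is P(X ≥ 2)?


P(X ≥ 2) = Σ P(X=i) for i=2..5
P(X=2) = 125/3888
P(X=3) = 625/3888
P(X=4) = 3125/7776
P(X=5) = 3125/7776
Sum = 3875/3888

P(X ≥ 2) = 3875/3888 ≈ 99.67%


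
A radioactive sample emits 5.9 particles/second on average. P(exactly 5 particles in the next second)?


Poisson(λ=5.9): P(X=5) = e^(-λ)×λ^k/k!
= e^(-5.9) × 5.9^5 / 5!
≈ 0.002739444819 × 7149.24299 / 120 ≈ 0.163208

P(X=5) ≈ 0.163208 ≈ 16.32%


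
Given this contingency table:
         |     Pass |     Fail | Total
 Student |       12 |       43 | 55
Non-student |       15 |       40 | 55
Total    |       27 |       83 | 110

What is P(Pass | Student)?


P(Pass | Student) = 12/(12+43) = 12/55

P(Pass|Student) = 12/55 ≈ 21.82%


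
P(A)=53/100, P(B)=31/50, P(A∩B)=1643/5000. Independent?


P(A)×P(B) = 1643/5000
P(A∩B) = 1643/5000
Equal ✓ → Independent

Yes, independent


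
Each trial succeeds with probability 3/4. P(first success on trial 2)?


Geometric: P(X=2) = (1-p)^(k-1)×p = (1/4)^1×3/4 = 3/16

P(X=2) = 3/16 ≈ 18.75%


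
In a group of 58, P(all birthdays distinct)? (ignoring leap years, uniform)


P(all different) = Π(365-i)/365 for i=0..57
= (365/365)×(364/365)×...×(308/365)
= 0.008335

P ≈ 0.0083 ≈ 0.83%


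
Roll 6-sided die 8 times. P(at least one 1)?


P(no 1)^8 = (5/6)^8 = 390625/1679616
P(≥1) = 1 - 390625/1679616 = 1288991/1679616

P = 1288991/1679616 ≈ 76.74%


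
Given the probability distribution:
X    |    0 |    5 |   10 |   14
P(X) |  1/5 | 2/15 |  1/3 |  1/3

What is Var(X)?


E[X] = 26/3
E[X²] = 102
Var(X) = E[X²] - (E[X])² = 102 - 676/9 = 242/9

Var(X) = 242/9 ≈ 26.8889


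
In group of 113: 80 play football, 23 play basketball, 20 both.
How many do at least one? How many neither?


|A∪B| = 80+23-20 = 83
Neither = 113-83 = 30

At least one: 83; Neither: 30


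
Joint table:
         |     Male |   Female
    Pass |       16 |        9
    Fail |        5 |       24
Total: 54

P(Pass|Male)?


P(Pass|Male) = 16/(16+5) = 16/21

P = 16/21 ≈ 76.19%


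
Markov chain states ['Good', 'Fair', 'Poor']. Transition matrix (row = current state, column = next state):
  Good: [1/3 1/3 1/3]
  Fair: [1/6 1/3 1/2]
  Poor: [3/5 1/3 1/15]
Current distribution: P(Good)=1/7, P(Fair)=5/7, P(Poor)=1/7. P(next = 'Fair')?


P(next=Fair) = Σᵢ P(now=i)×P(i→Fair)
= 1/7×1/3 + 5/7×1/3 + 1/7×1/3
= 1/21 + 5/21 + 1/21 = 1/3

P = 1/3 ≈ 0.3333


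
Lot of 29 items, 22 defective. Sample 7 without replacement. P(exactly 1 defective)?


Hypergeometric: C(22,1)×C(7,6)/C(29,7)
= 22×7/1560780 = 77/780390

P(X=1) = 77/780390 ≈ 0.01%


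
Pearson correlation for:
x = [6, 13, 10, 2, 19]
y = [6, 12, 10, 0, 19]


n=5, Σx=50, Σy=47, Σxy=653, Σx²=670, Σy²=641
r = (5×653 - 50×47)/√((5×670 - 50²)(5×641 - 47²))
= 915/√(850×996) = 915/√846600 ≈ 915/920.1087 ≈ 0.9944

r ≈ 0.9944


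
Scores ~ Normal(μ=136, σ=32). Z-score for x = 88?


z = (x - μ)/σ = (88 - 136)/32 = -1.5

z = -1.5


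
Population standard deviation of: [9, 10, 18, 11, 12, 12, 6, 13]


Mean = 91/8
  (9-91/8)²=361/64
  (10-91/8)²=121/64
  (18-91/8)²=2809/64
  (11-91/8)²=9/64
  (12-91/8)²=25/64
  (12-91/8)²=25/64
  (6-91/8)²=1849/64
  (13-91/8)²=169/64
Σ(x-μ)² = 671/8
σ² = (671/8)/8 = 671/64

σ = √(671/64) ≈ 3.2380


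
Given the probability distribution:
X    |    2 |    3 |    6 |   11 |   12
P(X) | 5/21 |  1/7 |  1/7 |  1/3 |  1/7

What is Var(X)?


E[X] = 50/7
E[X²] = 478/7
Var(X) = E[X²] - (E[X])² = 478/7 - 2500/49 = 846/49

Var(X) = 846/49 ≈ 17.2653


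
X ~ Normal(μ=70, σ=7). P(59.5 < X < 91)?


z₁=(59.5-70)/7=-1.5, z₂=(91-70)/7=3.0
P = Φ(3.0) - Φ(-1.5) = 0.998650 - 0.066807 = 0.931843 ≈ 0.9318

P(59.5 < X < 91) ≈ 0.9318


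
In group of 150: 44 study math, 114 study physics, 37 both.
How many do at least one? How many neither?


|A∪B| = 44+114-37 = 121
Neither = 150-121 = 29

At least one: 121; Neither: 29


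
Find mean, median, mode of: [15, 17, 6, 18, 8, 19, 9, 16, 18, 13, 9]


Sorted: [6, 8, 9, 9, 13, 15, 16, 17, 18, 18, 19]
Mean = 148/11
Median = 15
Freq: {15: 1, 17: 1, 6: 1, 18: 2, 8: 1, 19: 1, 9: 2, 16: 1, 13: 1}
Mode: [9, 18]

Mean=148/11, Median=15, Mode=[9, 18]


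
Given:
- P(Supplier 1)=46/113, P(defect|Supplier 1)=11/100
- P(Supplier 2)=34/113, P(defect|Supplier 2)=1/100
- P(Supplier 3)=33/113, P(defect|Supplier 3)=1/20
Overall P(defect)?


P(B) = Σ P(B|Aᵢ)×P(Aᵢ)
  11/100×46/113 = 253/5650
  1/100×34/113 = 17/5650
  1/20×33/113 = 33/2260
Sum = 141/2260

P(defect) = 141/2260 ≈ 6.24%


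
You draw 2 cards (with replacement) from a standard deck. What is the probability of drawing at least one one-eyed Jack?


P(not a one-eyed Jack) = 50/52 = 25/26
P(none in 2 draws) = (25/26)^2 = 625/676
P(≥1 one-eyed Jack) = 1 - 625/676 = 51/676

P = 51/676 ≈ 7.54%


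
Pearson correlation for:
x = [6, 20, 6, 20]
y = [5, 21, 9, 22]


n=4, Σx=52, Σy=57, Σxy=944, Σx²=872, Σy²=1031
r = (4×944 - 52×57)/√((4×872 - 52²)(4×1031 - 57²))
= 812/√(784×875) = 812/√686000 ≈ 812/828.2512 ≈ 0.9804

r ≈ 0.9804


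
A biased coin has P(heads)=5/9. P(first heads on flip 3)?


Geometric: P(X=3) = (1-p)^(k-1)×p = (4/9)^2×5/9 = 80/729

P(X=3) = 80/729 ≈ 10.97%


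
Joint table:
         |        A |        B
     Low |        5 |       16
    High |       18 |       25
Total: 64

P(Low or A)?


P(Low∨A) = P(Low) + P(A) - P(Low∧A)
= (21 + 23 - 5)/64 = 39/64

P = 39/64 ≈ 60.94%


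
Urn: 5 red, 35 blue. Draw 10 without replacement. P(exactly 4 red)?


Hypergeometric: C(5,4)×C(35,6)/C(40,10)
= 5×1623160/847660528 = 175/18278

P(X=4) = 175/18278 ≈ 0.96%


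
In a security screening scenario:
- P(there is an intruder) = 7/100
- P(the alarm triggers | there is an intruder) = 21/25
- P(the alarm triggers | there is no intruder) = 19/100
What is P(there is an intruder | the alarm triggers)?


Using Bayes' theorem:
P(A|B) = P(B|A)·P(A) / P(B)

P(the alarm triggers) = 21/25 × 7/100 + 19/100 × 93/100
= 147/2500 + 1767/10000 = 471/2000

P(there is an intruder|the alarm triggers) = (147/2500) / (471/2000) = 196/785

P(there is an intruder|the alarm triggers) = 196/785 ≈ 24.97%
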